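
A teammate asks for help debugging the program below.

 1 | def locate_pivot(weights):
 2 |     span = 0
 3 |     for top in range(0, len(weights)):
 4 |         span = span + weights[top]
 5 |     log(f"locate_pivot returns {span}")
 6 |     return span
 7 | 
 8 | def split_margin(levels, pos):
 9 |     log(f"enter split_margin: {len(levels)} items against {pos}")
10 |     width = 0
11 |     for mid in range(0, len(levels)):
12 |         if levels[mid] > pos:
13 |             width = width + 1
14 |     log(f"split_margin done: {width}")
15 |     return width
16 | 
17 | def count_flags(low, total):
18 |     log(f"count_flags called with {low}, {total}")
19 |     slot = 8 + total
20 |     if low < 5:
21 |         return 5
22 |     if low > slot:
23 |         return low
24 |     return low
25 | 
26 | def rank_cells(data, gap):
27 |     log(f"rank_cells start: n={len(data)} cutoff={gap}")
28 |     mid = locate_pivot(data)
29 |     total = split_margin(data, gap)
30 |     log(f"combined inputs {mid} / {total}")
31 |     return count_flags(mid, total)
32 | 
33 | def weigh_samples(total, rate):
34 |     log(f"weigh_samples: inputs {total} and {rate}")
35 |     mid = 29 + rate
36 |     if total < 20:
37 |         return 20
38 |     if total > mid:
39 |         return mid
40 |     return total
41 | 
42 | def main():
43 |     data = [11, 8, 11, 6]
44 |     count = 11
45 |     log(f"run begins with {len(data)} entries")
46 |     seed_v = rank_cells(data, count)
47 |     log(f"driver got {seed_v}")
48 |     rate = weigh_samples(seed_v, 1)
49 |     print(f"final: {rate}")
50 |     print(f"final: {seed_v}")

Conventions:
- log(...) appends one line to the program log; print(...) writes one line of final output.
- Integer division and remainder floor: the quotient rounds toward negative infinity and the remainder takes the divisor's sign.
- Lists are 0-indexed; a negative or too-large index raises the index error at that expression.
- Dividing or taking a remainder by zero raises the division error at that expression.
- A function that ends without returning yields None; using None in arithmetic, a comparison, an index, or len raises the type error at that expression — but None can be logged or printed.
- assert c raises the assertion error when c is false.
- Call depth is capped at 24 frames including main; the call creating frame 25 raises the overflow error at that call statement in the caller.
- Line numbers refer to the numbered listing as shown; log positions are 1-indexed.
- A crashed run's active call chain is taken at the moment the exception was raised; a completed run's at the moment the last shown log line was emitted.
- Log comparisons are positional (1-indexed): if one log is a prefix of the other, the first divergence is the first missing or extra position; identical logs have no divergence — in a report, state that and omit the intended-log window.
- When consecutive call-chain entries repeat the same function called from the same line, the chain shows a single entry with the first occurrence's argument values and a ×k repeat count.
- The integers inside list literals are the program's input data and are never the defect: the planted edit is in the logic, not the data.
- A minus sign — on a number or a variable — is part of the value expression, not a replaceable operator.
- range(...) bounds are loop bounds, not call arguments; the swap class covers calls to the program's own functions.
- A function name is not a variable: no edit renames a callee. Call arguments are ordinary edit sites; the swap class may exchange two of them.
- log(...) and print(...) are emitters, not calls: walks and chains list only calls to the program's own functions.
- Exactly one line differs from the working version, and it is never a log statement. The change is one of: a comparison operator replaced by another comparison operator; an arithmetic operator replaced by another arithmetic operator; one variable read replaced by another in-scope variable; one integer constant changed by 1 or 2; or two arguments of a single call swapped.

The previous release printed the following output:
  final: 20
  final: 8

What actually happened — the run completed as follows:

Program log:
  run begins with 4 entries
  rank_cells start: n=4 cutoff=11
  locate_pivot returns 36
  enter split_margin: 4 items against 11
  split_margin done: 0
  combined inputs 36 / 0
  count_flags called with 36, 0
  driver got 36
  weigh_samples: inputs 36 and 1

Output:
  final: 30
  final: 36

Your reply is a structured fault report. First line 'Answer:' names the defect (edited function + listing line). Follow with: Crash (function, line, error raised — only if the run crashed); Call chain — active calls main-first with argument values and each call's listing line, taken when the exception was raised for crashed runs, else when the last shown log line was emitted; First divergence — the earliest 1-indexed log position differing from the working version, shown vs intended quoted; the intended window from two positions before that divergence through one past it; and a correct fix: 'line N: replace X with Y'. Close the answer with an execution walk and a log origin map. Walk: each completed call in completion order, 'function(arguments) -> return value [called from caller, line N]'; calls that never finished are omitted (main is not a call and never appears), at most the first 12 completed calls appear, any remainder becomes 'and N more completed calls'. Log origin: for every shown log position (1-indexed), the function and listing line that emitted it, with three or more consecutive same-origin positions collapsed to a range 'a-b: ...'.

Answer: the defect is in count_flags at line 23.
The tell: Everything matches until log position 8, which reads 'driver got 36' in place of 'driver got 8'.
Call chain: main -> weigh_samples(36, 1) (called at line 48).
First divergence: position 8 — the shown line 'driver got 36' should read 'driver got 8'.
Intended log window:
  6: combined inputs 36 / 0
  7: count_flags called with 36, 0
  8: driver got 8
  9: weigh_samples: inputs 8 and 1
Execution walk:
  locate_pivot([11, 8, 11, 6]) -> 36  [called from rank_cells, line 28]
  split_margin([11, 8, 11, 6], 11) -> 0  [called from rank_cells, line 29]
  count_flags(36, 0) -> 36  [called from rank_cells, line 31]
  rank_cells([11, 8, 11, 6], 11) -> 36  [called from main, line 46]
  weigh_samples(36, 1) -> 30  [called from main, line 48]
Log line origins:
  1: from main, line 45
  2: from rank_cells, line 27
  3: from locate_pivot, line 5
  4: from split_margin, line 9
  5: from split_margin, line 14
  6: from rank_cells, line 30
  7: from count_flags, line 18
  8: from main, line 47
  9: from weigh_samples, line 34
A correct fix: line 23: replace `low` with `slot`.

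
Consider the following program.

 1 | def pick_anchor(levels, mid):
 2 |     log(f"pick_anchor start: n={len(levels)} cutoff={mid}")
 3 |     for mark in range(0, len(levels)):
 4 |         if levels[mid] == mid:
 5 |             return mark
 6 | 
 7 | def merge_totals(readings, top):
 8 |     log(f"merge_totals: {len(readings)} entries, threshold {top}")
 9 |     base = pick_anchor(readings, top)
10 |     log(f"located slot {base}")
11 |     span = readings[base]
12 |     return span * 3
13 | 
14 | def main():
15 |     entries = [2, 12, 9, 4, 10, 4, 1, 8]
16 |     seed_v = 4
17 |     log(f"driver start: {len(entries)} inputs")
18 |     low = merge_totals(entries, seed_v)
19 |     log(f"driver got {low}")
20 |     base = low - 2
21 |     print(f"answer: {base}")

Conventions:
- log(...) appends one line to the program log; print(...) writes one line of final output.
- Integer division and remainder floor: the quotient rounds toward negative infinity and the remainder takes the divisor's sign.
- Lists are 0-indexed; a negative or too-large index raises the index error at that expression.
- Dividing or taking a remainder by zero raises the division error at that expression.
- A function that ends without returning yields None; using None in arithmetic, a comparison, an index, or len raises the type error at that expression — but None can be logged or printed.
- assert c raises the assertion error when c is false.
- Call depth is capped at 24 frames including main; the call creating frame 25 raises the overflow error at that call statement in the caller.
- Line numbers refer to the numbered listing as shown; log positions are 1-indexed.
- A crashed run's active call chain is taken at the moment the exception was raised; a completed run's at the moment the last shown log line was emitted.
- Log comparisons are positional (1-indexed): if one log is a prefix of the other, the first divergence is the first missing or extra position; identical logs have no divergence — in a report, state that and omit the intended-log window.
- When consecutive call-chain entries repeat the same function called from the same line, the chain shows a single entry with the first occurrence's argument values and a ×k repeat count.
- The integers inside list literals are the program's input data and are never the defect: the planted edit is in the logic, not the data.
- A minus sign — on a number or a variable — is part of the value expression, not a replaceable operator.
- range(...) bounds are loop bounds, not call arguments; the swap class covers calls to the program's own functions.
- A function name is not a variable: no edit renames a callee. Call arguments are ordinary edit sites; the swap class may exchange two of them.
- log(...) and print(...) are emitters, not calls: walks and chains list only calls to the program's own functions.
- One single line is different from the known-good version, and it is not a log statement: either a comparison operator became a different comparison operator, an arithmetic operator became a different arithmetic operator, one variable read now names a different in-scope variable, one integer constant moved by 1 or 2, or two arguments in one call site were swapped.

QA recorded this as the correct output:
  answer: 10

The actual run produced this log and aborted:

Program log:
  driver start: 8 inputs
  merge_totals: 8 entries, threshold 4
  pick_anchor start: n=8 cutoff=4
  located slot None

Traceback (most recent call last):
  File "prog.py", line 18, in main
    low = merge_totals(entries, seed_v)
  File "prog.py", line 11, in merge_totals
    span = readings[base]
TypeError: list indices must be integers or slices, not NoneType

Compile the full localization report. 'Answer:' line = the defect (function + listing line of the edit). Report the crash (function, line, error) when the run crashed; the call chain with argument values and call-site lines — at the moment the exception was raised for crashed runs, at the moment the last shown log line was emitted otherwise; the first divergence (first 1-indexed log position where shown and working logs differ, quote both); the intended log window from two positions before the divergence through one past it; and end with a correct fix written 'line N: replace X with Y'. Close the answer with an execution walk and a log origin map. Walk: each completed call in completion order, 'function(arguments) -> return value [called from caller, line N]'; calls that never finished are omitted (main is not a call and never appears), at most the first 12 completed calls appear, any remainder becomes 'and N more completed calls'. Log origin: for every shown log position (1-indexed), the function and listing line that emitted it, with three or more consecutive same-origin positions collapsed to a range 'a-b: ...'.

Answer: the defect is in pick_anchor at line 4.
Core observation: Everything matches until log position 4, which reads 'located slot None' in place of 'located slot 3'.
Crash: merge_totals, line 11, TypeError.
Call chain: main -> merge_totals([2, 12, 9, 4, 10, 4, 1, 8], 4) (called at line 18).
First divergence: position 4; shown 'located slot None' vs intended 'located slot 3'.
Intended log window:
  2: merge_totals: 8 entries, threshold 4
  3: pick_anchor start: n=8 cutoff=4
  4: located slot 3
  5: driver got 12
Execution walk:
  pick_anchor([2, 12, 9, 4, 10, 4, 1, 8], 4) -> None  [called from merge_totals, line 9]
Log line origins:
  1: emitted by main (line 17)
  2: emitted by merge_totals (line 8)
  3: emitted by pick_anchor (line 2)
  4: emitted by merge_totals (line 10)
A correct fix: line 4: replace `levels[mid]` with `levels[mark]`.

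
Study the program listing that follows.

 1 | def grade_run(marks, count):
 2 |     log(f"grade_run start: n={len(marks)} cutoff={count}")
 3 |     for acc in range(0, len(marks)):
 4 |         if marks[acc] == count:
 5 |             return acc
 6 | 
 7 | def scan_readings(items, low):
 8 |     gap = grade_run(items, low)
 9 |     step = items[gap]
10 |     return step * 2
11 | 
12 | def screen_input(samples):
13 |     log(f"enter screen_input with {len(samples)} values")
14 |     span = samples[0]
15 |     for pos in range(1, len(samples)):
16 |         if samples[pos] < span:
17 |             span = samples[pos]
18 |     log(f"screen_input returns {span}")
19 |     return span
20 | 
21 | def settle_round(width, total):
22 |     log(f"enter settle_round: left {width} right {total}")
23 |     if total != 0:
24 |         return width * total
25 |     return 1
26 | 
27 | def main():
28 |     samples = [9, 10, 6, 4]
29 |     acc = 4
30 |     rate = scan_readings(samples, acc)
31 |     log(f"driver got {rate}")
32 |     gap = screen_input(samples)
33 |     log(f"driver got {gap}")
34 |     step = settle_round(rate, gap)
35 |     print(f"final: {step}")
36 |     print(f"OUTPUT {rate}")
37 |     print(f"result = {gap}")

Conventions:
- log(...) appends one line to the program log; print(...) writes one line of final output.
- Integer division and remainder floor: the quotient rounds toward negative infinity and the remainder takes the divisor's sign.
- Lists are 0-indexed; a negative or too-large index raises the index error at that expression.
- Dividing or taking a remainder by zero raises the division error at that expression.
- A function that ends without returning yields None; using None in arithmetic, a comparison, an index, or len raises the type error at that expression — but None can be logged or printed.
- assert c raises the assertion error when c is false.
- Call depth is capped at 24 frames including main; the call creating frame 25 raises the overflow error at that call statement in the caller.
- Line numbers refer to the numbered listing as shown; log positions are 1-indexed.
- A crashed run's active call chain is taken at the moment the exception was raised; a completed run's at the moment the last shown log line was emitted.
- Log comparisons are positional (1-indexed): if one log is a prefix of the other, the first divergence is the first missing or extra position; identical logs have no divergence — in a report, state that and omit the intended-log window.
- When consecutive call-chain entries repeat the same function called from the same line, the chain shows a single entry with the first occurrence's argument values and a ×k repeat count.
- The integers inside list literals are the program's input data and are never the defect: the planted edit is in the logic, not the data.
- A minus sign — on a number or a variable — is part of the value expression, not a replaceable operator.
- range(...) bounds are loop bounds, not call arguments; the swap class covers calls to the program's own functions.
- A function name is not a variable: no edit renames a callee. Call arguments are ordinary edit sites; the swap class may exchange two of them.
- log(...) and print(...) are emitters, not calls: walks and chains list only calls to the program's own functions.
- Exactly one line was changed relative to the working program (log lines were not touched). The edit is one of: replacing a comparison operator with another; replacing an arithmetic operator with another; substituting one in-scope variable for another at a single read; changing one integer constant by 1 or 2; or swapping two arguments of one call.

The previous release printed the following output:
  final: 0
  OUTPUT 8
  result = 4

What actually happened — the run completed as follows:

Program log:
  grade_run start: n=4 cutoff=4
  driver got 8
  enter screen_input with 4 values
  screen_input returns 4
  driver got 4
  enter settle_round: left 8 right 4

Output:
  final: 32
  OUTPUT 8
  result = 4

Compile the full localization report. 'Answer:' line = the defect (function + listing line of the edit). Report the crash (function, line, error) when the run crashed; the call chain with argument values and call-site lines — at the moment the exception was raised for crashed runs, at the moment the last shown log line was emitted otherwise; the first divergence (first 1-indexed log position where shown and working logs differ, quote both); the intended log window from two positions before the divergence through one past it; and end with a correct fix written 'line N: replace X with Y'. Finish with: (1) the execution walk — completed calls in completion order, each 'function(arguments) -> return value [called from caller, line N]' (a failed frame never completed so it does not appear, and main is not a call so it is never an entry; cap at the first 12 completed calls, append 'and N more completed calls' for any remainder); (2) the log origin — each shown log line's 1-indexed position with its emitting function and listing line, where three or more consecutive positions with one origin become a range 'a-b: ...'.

Answer: the defect is in settle_round at line 24.
The tell: Every logged value matches the working version; the printed result is what differs.
Call chain: main -> settle_round(8, 4) (called at line 34).
First divergence: none (the log streams are identical).
Execution walk:
  grade_run([9, 10, 6, 4], 4) -> 3  [called from scan_readings, line 8]
  scan_readings([9, 10, 6, 4], 4) -> 8  [called from main, line 30]
  screen_input([9, 10, 6, 4]) -> 4  [called from main, line 32]
  settle_round(8, 4) -> 32  [called from main, line 34]
Origin of each log line:
  1: emitted by grade_run (line 2)
  2: emitted by main (line 31)
  3: emitted by screen_input (line 13)
  4: emitted by screen_input (line 18)
  5: emitted by main (line 33)
  6: emitted by settle_round (line 22)
A correct fix: line 24: replace `*` with `%`.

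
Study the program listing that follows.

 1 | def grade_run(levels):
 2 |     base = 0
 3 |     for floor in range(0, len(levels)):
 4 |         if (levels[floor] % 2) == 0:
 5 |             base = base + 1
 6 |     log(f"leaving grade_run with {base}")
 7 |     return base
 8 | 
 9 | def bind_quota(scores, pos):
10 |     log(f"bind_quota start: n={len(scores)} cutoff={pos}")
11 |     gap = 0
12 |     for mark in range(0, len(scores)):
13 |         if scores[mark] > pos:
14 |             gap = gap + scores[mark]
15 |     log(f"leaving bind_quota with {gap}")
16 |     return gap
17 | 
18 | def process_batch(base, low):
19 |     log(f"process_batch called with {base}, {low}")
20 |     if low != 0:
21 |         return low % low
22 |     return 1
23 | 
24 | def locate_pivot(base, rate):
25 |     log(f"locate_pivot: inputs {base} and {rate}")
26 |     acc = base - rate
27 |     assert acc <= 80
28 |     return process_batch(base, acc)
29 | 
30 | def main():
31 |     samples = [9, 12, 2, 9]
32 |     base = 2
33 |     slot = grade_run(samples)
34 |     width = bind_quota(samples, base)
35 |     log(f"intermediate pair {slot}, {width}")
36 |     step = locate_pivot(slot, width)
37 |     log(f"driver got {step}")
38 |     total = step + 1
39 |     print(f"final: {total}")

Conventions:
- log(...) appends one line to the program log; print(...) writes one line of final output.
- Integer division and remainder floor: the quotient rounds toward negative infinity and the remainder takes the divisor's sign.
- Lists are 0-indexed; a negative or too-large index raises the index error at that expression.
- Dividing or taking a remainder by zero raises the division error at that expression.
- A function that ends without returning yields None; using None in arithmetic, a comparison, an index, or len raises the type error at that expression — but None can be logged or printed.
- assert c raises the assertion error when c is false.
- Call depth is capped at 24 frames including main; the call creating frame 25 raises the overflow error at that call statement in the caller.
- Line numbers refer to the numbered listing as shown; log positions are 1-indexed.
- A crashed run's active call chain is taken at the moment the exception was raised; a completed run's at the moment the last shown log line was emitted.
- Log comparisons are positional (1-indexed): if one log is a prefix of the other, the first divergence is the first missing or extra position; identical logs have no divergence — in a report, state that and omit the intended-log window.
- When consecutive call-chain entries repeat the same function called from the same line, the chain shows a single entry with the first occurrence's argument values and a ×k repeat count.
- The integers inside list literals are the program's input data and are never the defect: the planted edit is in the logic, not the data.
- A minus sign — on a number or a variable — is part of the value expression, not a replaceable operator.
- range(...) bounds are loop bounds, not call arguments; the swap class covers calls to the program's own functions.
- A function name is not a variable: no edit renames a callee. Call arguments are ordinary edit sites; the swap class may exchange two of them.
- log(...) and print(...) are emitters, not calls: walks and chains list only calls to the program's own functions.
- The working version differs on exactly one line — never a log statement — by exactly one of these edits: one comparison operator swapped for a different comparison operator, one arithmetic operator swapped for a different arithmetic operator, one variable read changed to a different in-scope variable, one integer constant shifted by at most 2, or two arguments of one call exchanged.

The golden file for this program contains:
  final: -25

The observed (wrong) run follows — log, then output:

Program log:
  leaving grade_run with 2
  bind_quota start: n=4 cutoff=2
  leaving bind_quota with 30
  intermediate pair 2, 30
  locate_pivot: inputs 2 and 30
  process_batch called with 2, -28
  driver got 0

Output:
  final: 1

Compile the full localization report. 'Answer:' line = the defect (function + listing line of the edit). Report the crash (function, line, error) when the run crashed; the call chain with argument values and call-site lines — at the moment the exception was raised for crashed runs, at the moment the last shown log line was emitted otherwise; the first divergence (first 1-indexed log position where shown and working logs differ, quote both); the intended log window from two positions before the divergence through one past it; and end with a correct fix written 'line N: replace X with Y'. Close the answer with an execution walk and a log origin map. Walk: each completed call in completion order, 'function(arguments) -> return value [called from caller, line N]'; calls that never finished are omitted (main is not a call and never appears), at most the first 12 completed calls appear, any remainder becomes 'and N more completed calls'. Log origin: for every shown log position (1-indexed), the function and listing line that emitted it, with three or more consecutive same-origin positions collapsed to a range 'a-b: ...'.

Answer: the defect is in process_batch at line 21.
Key observation: Log line 7 is where behavior first shows: 'driver got 0' appears instead of 'driver got -26'.
Call chain: main.
First divergence: position 7 — the shown line 'driver got 0' should read 'driver got -26'.
Intended log window:
  5: locate_pivot: inputs 2 and 30
  6: process_batch called with 2, -28
  7: driver got -26
Execution walk:
  grade_run([9, 12, 2, 9]) -> 2  [called from main, line 33]
  bind_quota([9, 12, 2, 9], 2) -> 30  [called from main, line 34]
  process_batch(2, -28) -> 0  [called from locate_pivot, line 28]
  locate_pivot(2, 30) -> 0  [called from main, line 36]
Log origins:
  1 — grade_run, line 6
  2 — bind_quota, line 10
  3 — bind_quota, line 15
  4 — main, line 35
  5 — locate_pivot, line 25
  6 — process_batch, line 19
  7 — main, line 37
A correct fix: line 21: replace `low % low` with `base % low`.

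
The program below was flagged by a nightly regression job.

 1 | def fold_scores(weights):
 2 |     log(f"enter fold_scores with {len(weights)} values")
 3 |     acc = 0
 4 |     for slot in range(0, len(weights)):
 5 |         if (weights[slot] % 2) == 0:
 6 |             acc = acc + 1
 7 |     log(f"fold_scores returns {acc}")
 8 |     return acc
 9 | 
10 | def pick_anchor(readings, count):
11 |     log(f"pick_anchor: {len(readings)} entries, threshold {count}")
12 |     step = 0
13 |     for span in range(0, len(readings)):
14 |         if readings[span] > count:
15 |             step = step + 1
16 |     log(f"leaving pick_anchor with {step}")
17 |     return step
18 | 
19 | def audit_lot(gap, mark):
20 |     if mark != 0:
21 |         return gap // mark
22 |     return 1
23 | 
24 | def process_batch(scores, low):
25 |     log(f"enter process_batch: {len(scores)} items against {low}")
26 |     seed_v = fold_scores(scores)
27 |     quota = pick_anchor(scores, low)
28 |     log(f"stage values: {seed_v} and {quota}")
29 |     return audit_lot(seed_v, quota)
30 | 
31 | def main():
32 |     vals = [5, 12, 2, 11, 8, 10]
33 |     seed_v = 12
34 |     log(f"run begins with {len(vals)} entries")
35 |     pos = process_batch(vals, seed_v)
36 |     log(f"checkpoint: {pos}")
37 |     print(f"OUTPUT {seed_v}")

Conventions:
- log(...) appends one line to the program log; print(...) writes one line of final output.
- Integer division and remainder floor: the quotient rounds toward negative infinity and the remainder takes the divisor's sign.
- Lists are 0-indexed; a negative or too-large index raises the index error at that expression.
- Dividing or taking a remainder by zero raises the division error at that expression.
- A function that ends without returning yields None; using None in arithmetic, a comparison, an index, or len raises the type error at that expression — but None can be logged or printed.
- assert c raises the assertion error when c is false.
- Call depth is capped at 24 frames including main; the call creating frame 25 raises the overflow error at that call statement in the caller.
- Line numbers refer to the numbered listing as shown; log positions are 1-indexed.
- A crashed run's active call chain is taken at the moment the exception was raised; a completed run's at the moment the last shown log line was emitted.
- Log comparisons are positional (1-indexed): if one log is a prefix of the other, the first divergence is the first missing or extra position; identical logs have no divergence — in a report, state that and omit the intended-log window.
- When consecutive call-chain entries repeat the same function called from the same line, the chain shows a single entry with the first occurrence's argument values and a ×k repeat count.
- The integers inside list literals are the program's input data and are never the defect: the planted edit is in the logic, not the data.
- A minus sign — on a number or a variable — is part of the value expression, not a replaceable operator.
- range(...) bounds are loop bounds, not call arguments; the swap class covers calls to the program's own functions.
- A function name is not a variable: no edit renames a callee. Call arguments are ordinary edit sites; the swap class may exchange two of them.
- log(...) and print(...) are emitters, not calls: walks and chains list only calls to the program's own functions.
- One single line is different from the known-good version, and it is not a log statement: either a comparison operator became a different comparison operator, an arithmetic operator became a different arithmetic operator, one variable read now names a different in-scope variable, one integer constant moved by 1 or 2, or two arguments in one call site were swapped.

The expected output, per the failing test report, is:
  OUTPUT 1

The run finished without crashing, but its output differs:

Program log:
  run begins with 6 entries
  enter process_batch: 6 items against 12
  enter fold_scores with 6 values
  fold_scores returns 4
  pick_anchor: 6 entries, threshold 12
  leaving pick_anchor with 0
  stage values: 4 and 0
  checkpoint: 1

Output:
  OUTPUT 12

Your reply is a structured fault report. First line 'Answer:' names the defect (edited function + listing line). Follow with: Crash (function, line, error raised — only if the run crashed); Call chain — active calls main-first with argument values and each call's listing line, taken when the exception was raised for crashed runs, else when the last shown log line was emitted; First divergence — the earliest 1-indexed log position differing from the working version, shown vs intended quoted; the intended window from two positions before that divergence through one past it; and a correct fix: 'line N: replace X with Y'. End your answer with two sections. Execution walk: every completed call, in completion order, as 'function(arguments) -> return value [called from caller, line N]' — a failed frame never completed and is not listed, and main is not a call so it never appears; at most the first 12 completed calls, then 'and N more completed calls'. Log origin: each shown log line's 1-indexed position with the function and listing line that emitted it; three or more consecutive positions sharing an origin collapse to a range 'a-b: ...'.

Answer: the defect is in main at line 37.
The tell: The two runs log identically and part ways only at the printed values.
Call chain: main.
First divergence: none; the two logs match at every position.
Execution walk:
  fold_scores([5, 12, 2, 11, 8, 10]) -> 4  [called from process_batch, line 26]
  pick_anchor([5, 12, 2, 11, 8, 10], 12) -> 0  [called from process_batch, line 27]
  audit_lot(4, 0) -> 1  [called from process_batch, line 29]
  process_batch([5, 12, 2, 11, 8, 10], 12) -> 1  [called from main, line 35]
Log line origins:
  1: emitted by main (line 34)
  2: emitted by process_batch (line 25)
  3: emitted by fold_scores (line 2)
  4: emitted by fold_scores (line 7)
  5: emitted by pick_anchor (line 11)
  6: emitted by pick_anchor (line 16)
  7: emitted by process_batch (line 28)
  8: emitted by main (line 36)
A correct fix: line 37: replace `seed_v` with `pos`.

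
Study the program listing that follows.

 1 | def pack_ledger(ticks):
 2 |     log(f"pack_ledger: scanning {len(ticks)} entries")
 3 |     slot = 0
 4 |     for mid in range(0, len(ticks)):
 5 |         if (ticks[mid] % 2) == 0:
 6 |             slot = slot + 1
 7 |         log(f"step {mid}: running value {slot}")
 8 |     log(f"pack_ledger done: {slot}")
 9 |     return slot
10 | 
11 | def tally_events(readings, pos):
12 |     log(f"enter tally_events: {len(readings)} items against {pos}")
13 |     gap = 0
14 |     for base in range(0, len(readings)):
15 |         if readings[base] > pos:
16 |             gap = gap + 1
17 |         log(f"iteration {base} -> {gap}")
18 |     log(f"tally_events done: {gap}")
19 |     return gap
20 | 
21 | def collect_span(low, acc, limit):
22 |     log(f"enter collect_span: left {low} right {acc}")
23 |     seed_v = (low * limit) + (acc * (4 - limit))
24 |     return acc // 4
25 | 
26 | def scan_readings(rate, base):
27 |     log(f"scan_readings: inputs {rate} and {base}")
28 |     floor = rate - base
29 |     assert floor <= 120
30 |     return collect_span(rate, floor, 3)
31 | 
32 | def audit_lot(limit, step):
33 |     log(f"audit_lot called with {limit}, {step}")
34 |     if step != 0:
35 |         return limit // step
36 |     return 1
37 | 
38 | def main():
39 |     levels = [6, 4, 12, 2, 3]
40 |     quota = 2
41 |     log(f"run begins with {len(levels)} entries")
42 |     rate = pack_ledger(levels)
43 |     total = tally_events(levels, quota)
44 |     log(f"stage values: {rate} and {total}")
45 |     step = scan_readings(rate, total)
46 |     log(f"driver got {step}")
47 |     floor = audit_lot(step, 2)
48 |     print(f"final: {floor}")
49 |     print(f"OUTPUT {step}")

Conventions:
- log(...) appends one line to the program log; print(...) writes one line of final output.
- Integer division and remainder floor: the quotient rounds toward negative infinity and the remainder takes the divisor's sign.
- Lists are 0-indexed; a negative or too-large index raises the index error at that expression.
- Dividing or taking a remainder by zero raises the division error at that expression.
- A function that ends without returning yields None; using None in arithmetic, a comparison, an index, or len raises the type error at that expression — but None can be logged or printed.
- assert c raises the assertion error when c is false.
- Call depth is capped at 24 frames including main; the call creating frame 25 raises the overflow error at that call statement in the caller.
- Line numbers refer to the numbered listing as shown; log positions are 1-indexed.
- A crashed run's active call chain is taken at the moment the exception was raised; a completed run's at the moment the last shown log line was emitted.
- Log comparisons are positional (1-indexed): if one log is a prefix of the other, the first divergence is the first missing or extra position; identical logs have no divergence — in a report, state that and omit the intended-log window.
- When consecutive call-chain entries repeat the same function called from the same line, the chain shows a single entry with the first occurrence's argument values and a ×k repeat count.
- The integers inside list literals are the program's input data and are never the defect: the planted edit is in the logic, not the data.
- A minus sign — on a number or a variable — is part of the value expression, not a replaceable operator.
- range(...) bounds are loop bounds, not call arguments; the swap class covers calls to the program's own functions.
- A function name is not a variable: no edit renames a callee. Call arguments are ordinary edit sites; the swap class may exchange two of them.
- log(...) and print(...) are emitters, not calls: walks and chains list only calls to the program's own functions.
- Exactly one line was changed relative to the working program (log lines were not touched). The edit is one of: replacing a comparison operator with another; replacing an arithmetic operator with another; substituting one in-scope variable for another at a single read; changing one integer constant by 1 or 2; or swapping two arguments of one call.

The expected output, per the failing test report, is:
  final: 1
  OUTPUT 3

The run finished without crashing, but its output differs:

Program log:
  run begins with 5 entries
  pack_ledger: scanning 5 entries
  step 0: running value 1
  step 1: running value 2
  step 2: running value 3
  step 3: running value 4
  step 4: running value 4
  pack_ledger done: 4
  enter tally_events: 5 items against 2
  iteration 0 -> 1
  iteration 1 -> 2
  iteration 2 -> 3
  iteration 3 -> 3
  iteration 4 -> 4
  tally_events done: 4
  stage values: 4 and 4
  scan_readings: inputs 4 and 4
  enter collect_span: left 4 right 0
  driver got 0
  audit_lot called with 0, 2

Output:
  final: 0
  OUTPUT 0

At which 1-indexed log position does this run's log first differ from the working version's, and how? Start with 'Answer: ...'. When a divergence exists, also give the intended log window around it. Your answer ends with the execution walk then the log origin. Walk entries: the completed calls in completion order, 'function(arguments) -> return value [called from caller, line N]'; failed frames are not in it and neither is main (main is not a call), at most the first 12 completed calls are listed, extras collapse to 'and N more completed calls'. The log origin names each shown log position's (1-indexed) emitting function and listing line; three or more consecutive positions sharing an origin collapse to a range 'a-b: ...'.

Answer: at position 19 the run shows 'driver got 0' where the working version logs 'driver got 3'.
Intended log window:
  17: scan_readings: inputs 4 and 4
  18: enter collect_span: left 4 right 0
  19: driver got 3
  20: audit_lot called with 3, 2
Execution walk:
  pack_ledger([6, 4, 12, 2, 3]) -> 4  [called from main, line 42]
  tally_events([6, 4, 12, 2, 3], 2) -> 4  [called from main, line 43]
  collect_span(4, 0, 3) -> 0  [called from scan_readings, line 30]
  scan_readings(4, 4) -> 0  [called from main, line 45]
  audit_lot(0, 2) -> 0  [called from main, line 47]
Log origin:
  1: logged in main at line 41
  2: logged in pack_ledger at line 2
  3-7: logged in pack_ledger at line 7
  8: logged in pack_ledger at line 8
  9: logged in tally_events at line 12
  10-14: logged in tally_events at line 17
  15: logged in tally_events at line 18
  16: logged in main at line 44
  17: logged in scan_readings at line 27
  18: logged in collect_span at line 22
  19: logged in main at line 46
  20: logged in audit_lot at line 33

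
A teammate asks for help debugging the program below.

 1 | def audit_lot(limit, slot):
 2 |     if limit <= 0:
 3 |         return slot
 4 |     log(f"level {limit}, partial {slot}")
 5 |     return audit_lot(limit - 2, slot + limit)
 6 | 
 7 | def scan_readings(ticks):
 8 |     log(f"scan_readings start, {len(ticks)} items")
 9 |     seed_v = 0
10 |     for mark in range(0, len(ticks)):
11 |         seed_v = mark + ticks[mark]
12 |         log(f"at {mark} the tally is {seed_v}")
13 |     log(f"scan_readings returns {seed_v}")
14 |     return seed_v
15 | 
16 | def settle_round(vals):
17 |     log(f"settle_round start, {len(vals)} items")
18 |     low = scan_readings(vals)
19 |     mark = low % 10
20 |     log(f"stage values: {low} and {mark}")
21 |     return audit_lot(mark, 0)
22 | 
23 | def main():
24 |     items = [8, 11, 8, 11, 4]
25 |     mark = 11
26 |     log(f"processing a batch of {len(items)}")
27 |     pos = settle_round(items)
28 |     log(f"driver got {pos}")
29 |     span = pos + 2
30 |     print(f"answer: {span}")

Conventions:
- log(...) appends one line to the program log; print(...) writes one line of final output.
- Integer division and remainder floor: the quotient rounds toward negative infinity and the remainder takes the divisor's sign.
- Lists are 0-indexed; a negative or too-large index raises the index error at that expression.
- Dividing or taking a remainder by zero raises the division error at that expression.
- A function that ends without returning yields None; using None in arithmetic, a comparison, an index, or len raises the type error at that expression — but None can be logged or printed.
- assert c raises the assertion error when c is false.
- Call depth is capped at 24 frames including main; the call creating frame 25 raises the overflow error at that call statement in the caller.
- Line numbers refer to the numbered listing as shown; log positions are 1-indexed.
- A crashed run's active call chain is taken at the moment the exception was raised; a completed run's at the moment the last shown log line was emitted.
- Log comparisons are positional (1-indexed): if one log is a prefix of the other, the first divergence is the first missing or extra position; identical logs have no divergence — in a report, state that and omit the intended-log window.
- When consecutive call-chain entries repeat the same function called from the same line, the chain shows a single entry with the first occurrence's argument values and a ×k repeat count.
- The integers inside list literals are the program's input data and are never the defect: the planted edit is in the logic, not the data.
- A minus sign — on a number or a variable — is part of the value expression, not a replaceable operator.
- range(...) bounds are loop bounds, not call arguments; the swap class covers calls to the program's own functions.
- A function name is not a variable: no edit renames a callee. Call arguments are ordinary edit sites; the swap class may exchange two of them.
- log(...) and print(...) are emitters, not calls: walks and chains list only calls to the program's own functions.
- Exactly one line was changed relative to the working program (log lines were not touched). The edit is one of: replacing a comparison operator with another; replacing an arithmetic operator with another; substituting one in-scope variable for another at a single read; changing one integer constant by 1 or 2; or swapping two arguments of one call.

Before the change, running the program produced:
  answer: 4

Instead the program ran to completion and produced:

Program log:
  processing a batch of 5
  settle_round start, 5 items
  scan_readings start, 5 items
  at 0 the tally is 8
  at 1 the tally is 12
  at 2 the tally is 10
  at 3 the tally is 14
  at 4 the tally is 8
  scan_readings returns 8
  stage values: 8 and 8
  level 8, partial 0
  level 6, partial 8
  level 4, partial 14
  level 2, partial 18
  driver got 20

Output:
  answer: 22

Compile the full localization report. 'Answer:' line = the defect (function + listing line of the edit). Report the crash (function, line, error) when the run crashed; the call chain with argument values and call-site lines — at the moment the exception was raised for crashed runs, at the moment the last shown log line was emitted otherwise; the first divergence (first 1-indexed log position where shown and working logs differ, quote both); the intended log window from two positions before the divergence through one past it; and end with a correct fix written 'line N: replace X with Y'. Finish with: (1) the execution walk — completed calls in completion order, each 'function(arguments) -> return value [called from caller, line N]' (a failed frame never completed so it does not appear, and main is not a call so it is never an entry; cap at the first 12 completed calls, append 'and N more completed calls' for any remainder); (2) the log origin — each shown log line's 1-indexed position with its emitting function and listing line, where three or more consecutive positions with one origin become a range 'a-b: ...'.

Answer: the defect is in scan_readings at line 11.
Core observation: The earliest visible damage is log position 5 — 'at 1 the tally is 12' rather than the intended 'at 1 the tally is 19'.
Call chain: main.
First divergence: position 5; shown 'at 1 the tally is 12' vs intended 'at 1 the tally is 19'.
Intended log window:
  3: scan_readings start, 5 items
  4: at 0 the tally is 8
  5: at 1 the tally is 19
  6: at 2 the tally is 27
Execution walk:
  scan_readings([8, 11, 8, 11, 4]) -> 8  [called from settle_round, line 18]
  audit_lot(0, 20) -> 20  [called from audit_lot, line 5]
  audit_lot(2, 18) -> 20  [called from audit_lot, line 5]
  audit_lot(4, 14) -> 20  [called from audit_lot, line 5]
  audit_lot(6, 8) -> 20  [called from audit_lot, line 5]
  audit_lot(8, 0) -> 20  [called from settle_round, line 21]
  settle_round([8, 11, 8, 11, 4]) -> 20  [called from main, line 27]
Log origins:
  1: emitted by main (line 26)
  2: emitted by settle_round (line 17)
  3: emitted by scan_readings (line 8)
  4-8: emitted by scan_readings (line 12)
  9: emitted by scan_readings (line 13)
  10: emitted by settle_round (line 20)
  11-14: emitted by audit_lot (line 4)
  15: emitted by main (line 28)
A correct fix: line 11: replace `mark + ticks[mark]` with `seed_v + ticks[mark]`.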